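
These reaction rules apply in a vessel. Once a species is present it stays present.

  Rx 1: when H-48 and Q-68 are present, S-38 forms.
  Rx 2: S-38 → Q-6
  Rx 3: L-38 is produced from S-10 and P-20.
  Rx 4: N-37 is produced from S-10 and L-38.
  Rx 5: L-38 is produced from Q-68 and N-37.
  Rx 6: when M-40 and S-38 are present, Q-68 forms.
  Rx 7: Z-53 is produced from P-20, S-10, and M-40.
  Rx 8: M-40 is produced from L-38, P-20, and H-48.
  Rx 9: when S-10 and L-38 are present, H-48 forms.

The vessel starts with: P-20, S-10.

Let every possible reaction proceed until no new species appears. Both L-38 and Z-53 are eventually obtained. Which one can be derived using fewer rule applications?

L-38

L-38: S-10 and P-20 present → L-38 forms (Rx 3). [1 rule application]
Z-53: S-10 and P-20 present → L-38 forms (Rx 3). S-10 and L-38 present → H-48 forms (Rx 9). L-38, P-20, and H-48 present → M-40 forms (Rx 8). P-20, S-10, and M-40 present → Z-53 forms (Rx 7). [4 rule applications]
L-38 needs fewer.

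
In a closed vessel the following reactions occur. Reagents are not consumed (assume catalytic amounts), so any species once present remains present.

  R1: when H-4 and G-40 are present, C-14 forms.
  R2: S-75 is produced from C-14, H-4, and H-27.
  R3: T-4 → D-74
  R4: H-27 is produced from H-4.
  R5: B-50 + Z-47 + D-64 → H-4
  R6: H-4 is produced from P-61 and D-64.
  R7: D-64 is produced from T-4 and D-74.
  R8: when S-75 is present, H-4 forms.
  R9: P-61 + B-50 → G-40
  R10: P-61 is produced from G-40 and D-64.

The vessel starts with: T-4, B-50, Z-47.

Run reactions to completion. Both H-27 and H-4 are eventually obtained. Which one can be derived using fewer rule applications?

H-4: T-4 present → D-74 forms (R3). T-4 and D-74 present → D-64 forms (R7). B-50, Z-47, and D-64 present → H-4 forms (R5). [3 rule applications]
H-27: T-4 present → D-74 forms (R3). T-4 and D-74 present → D-64 forms (R7). B-50, Z-47, and D-64 present → H-4 forms (R5). H-4 present → H-27 forms (R4). [4 rule applications]
H-4 needs fewer.

H-4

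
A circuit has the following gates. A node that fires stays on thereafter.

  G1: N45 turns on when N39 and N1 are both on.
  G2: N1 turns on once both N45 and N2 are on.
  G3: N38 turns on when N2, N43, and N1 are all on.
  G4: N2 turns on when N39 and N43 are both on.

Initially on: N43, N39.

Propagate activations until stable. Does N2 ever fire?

Yes

G4: N39 and N43 on → N2 on.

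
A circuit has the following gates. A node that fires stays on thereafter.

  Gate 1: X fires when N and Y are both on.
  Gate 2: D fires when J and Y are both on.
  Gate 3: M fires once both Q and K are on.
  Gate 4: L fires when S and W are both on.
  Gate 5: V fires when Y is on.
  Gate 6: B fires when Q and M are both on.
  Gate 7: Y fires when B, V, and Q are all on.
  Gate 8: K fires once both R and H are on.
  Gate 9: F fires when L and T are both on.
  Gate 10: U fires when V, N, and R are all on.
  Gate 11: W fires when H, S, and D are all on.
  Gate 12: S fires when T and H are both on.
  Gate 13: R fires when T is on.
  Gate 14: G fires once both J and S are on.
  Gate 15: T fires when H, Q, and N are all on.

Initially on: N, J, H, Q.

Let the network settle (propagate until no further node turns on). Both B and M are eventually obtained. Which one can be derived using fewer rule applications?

M: Gate 15: H, Q, and N on → T on. T is on, so R fires (Gate 13). R and H are on, so K fires (Gate 8). Gate 3: Q and K on → M on. [4 rule applications]
B: Gate 15: H, Q, and N on → T on. T is on, so R fires (Gate 13). Gate 8: R and H on → K on. Gate 3: Q and K on → M on. Q and M are on, so B fires (Gate 6). [5 rule applications]
M needs fewer.

M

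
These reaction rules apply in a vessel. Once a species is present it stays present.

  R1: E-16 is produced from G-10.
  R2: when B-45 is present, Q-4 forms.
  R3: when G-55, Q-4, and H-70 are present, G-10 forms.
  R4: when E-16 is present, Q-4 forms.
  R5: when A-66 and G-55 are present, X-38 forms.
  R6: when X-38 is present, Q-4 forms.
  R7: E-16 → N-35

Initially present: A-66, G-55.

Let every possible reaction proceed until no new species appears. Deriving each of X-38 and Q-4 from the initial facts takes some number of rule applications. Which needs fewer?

X-38

X-38: A-66 and G-55 present → X-38 forms (R5). [1 rule application]
Q-4: A-66 and G-55 present → X-38 forms (R5). X-38 present → Q-4 forms (R6). [2 rule applications]
X-38 needs fewer.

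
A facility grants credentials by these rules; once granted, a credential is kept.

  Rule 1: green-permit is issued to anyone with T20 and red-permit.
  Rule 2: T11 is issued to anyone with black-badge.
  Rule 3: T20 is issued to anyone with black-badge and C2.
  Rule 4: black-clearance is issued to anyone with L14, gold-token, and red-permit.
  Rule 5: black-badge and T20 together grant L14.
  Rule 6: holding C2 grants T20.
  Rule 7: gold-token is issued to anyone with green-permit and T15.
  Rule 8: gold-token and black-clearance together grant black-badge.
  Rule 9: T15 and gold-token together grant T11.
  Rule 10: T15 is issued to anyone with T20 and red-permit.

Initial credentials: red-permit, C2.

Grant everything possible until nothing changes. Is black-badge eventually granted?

No

black-badge would need gold-token and black-clearance (Rule 8), but black-clearance is never granted.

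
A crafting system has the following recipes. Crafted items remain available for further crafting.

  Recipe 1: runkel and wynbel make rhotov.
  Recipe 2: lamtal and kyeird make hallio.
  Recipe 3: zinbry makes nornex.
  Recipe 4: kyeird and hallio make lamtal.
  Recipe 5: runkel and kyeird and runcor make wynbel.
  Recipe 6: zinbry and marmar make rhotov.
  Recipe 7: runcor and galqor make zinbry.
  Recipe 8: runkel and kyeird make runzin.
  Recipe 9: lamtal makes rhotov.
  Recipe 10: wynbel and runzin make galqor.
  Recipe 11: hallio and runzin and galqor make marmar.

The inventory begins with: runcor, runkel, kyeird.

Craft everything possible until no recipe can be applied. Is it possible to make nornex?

runkel and kyeird and runcor → wynbel (Recipe 5).
Using Recipe 8, runkel and kyeird make runzin.
Using Recipe 10, wynbel and runzin make galqor.
runcor and galqor → zinbry (Recipe 7).
Using Recipe 3, zinbry makes nornex.

Yes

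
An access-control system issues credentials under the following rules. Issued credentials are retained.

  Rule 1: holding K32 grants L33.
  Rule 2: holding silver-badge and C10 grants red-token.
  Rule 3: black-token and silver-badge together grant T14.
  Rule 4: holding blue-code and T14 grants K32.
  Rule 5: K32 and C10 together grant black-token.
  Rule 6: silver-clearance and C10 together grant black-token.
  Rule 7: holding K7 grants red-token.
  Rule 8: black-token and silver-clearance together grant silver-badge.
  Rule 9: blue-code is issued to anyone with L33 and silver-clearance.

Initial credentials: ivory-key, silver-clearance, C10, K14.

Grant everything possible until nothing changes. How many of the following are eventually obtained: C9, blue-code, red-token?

1

Holding silver-clearance and C10 grants black-token (Rule 6).
Holding black-token and silver-clearance grants silver-badge (Rule 8).
Holding silver-badge and C10 grants red-token (Rule 2).
No rule produces C9, and it is not given.
blue-code would need L33 and silver-clearance (Rule 9), but L33 is never granted.
red-token: reached.
Reached: red-token — 1 of the 3.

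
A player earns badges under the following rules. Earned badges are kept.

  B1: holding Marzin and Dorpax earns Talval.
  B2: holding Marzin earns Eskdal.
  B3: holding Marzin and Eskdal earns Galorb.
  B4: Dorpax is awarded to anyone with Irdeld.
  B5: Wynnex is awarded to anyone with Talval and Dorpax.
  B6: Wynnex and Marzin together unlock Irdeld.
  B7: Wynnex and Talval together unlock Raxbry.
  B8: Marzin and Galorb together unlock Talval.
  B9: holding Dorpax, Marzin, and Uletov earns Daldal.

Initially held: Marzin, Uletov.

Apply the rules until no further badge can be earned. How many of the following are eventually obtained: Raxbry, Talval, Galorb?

2

With Marzin, Eskdal is earned (B2).
With Marzin and Eskdal, Galorb is earned (B3).
With Marzin and Galorb, Talval is earned (B8).
Raxbry would need Wynnex and Talval (B7), but Wynnex is never earned.
Talval: reached.
Galorb: reached.
Reached: Talval and Galorb — 2 of the 3.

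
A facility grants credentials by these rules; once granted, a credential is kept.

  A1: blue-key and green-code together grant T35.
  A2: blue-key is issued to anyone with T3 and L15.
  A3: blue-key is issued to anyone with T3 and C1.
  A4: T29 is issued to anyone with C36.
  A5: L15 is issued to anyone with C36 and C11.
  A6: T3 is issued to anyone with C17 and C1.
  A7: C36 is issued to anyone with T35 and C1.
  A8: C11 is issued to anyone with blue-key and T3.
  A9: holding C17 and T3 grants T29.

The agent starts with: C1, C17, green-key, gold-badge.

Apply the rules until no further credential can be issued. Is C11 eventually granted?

Holding C17 and C1 grants T3 (A6).
Holding T3 and C1 grants blue-key (A3).
Holding blue-key and T3 grants C11 (A8).

Yes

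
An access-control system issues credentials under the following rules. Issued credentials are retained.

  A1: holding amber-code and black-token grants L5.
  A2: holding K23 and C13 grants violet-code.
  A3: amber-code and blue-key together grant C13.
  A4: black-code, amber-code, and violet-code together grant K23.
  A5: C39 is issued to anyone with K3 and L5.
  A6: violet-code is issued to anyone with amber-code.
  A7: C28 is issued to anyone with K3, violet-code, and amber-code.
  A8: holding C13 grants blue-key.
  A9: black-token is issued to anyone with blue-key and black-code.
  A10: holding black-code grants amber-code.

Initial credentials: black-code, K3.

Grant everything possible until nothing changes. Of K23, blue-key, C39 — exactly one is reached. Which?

K23

Holding black-code grants amber-code (A10).
Holding amber-code grants violet-code (A6).
Holding black-code, amber-code, and violet-code grants K23 (A4).
C39 would need K3 and L5 (A5), but L5 is never granted. blue-key would need C13 (A8), but C13 is never granted.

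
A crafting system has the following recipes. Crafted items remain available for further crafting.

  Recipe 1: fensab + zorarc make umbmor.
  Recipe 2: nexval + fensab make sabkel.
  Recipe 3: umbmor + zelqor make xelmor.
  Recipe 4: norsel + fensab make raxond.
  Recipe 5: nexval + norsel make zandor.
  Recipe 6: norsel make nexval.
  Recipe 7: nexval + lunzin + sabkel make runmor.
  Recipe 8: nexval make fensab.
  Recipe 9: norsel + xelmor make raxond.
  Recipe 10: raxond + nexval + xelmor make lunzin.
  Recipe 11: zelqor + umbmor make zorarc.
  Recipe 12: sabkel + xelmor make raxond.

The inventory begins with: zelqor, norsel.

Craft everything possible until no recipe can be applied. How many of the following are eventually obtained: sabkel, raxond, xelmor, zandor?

norsel → nexval (Recipe 6).
Using Recipe 5, nexval and norsel make zandor.
Using Recipe 8, nexval makes fensab.
nexval + fensab → sabkel (Recipe 2).
norsel + fensab → raxond (Recipe 4).
sabkel: reached.
raxond: reached.
xelmor would need umbmor and zelqor (Recipe 3), but umbmor is never obtained.
zandor: reached.
Reached: sabkel, raxond, and zandor — 3 of the 4.

3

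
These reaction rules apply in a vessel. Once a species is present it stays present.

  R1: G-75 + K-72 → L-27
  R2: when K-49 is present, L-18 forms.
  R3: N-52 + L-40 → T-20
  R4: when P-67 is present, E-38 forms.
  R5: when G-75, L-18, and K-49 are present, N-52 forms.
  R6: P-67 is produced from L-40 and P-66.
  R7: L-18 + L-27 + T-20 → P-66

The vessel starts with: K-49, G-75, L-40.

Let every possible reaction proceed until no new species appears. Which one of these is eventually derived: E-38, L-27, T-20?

K-49 present → L-18 forms (R2).
G-75, L-18, and K-49 present → N-52 forms (R5).
N-52 and L-40 present → T-20 forms (R3).
E-38 would need P-67 (R4), but P-67 never forms. L-27 would need G-75 and K-72 (R1), but K-72 never forms.

T-20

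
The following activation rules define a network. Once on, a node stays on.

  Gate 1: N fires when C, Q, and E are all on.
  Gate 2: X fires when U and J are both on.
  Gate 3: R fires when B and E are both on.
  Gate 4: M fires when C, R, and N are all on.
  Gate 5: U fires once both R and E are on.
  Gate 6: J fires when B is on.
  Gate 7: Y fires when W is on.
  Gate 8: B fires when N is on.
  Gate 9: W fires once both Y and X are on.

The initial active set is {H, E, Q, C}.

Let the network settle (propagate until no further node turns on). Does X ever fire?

C, Q, and E are on, so N fires (Gate 1).
Gate 8: N on → B on.
Gate 6: B on → J on.
B and E are on, so R fires (Gate 3).
Gate 5: R and E on → U on.
U and J are on, so X fires (Gate 2).

Yes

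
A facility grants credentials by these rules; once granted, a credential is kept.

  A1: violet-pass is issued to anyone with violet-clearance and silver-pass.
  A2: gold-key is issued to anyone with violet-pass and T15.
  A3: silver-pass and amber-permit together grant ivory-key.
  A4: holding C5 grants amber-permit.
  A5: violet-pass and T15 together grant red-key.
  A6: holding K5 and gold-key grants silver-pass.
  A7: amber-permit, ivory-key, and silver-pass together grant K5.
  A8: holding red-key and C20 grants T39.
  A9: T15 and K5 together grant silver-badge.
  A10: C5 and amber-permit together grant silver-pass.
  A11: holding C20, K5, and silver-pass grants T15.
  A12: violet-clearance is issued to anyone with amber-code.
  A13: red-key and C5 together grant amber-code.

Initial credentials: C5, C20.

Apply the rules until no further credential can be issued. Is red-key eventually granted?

No

red-key would need violet-pass and T15 (A5), but violet-pass is never granted.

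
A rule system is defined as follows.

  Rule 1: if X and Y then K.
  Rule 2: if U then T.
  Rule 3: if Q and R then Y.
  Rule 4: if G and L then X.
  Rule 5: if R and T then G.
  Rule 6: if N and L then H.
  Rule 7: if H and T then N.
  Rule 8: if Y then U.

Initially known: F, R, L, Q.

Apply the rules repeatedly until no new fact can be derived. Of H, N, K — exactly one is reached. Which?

K

Q and R hold, so Y follows (Rule 3).
Y holds, so U follows (Rule 8).
U holds, so T follows (Rule 2).
From R and T, Rule 5 gives G.
G and L hold, so X follows (Rule 4).
X and Y hold, so K follows (Rule 1).
N would need H and T (Rule 7), but H is never established. H would need N and L (Rule 6), but N is never established.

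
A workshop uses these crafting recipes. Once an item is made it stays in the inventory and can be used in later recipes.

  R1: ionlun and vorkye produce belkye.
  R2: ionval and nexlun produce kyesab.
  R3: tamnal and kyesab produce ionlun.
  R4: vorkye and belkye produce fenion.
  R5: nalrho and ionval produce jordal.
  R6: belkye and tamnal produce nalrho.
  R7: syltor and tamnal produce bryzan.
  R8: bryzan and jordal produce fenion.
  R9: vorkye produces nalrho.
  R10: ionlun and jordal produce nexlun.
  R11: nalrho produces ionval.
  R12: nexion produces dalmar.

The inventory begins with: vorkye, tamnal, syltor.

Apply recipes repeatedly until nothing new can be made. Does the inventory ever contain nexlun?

No

nexlun would need ionlun and jordal (R10), but ionlun is never obtained.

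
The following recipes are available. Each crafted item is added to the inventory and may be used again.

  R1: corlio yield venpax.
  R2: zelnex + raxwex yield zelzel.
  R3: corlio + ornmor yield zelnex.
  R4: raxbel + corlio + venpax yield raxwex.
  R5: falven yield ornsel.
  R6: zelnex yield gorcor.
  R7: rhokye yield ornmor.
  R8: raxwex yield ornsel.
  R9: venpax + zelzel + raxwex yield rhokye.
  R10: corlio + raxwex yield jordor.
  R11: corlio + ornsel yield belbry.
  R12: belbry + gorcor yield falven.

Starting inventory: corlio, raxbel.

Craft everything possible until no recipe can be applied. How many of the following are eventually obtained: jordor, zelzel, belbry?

2

corlio → venpax (R1).
Using R4, raxbel, corlio, and venpax make raxwex.
Using R10, corlio and raxwex make jordor.
raxwex → ornsel (R8).
corlio + ornsel → belbry (R11).
jordor: reached.
zelzel would need zelnex and raxwex (R2), but zelnex is never obtained.
belbry: reached.
Reached: jordor and belbry — 2 of the 3.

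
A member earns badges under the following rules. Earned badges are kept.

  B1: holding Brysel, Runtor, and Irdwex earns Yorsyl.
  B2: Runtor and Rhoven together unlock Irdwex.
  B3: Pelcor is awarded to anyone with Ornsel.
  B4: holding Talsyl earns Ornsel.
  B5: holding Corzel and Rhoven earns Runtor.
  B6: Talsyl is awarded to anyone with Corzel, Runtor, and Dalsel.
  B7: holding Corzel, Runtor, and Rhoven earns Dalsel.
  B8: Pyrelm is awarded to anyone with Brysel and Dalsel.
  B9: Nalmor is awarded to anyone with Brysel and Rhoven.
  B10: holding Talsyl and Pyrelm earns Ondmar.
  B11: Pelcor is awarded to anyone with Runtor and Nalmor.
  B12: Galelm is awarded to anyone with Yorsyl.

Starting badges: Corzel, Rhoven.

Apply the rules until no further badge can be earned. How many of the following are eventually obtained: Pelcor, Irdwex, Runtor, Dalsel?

With Corzel and Rhoven, Runtor is earned (B5).
With Corzel, Runtor, and Rhoven, Dalsel is earned (B7).
With Runtor and Rhoven, Irdwex is earned (B2).
With Corzel, Runtor, and Dalsel, Talsyl is earned (B6).
With Talsyl, Ornsel is earned (B4).
With Ornsel, Pelcor is earned (B3).
Pelcor: reached.
Irdwex: reached.
Runtor: reached.
Dalsel: reached.
All 4 are reached.

4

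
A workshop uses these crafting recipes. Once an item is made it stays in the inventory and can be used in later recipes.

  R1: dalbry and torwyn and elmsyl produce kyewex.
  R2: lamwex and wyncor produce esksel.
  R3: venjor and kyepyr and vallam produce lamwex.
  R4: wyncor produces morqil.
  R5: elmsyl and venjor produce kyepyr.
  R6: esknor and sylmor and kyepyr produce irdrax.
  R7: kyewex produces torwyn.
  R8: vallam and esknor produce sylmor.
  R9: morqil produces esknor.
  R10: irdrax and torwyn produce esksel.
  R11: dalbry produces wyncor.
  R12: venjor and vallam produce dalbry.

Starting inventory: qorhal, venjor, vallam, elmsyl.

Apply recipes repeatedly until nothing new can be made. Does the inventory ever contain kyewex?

kyewex would need dalbry, torwyn, and elmsyl (R1), but torwyn is never obtained.

No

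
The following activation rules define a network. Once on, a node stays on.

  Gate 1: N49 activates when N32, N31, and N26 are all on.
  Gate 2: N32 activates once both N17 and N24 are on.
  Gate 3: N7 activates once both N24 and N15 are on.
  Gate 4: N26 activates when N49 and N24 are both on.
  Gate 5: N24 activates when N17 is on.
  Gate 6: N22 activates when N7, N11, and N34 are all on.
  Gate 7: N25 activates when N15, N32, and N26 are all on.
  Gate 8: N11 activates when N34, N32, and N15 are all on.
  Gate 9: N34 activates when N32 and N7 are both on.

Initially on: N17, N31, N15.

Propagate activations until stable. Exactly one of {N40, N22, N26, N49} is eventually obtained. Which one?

Gate 5: N17 on → N24 on.
Gate 2: N17 and N24 on → N32 on.
Gate 3: N24 and N15 on → N7 on.
Gate 9: N32 and N7 on → N34 on.
N34, N32, and N15 are on, so N11 activates (Gate 8).
Gate 6: N7, N11, and N34 on → N22 on.
N26 would need N49 and N24 (Gate 4), but N49 never turns on. N49 would need N32, N31, and N26 (Gate 1), but N26 never turns on. No rule produces N40, and it is not given.

N22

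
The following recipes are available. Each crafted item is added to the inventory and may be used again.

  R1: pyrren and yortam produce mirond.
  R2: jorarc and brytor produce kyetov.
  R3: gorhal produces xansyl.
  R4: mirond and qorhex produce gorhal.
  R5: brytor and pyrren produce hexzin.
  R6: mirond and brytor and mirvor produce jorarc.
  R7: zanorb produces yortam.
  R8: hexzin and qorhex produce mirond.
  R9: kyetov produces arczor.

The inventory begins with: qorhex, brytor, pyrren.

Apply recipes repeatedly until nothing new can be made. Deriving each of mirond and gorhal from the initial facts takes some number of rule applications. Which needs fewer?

mirond

mirond: brytor and pyrren → hexzin (R5). hexzin and qorhex → mirond (R8). [2 rule applications]
gorhal: brytor and pyrren → hexzin (R5). Using R8, hexzin and qorhex make mirond. Using R4, mirond and qorhex make gorhal. [3 rule applications]
mirond needs fewer.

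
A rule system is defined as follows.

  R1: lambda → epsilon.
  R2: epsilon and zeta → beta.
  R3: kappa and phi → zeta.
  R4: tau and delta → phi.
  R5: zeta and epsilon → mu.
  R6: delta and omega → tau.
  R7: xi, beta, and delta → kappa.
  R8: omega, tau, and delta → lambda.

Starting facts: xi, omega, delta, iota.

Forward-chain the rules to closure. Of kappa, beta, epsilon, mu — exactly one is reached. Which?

epsilon

From delta and omega, R6 gives tau.
From omega, tau, and delta, R8 gives lambda.
lambda holds, so epsilon follows (R1).
mu would need zeta and epsilon (R5), but zeta is never established. beta would need epsilon and zeta (R2), but zeta is never established. kappa would need xi, beta, and delta (R7), but beta is never established.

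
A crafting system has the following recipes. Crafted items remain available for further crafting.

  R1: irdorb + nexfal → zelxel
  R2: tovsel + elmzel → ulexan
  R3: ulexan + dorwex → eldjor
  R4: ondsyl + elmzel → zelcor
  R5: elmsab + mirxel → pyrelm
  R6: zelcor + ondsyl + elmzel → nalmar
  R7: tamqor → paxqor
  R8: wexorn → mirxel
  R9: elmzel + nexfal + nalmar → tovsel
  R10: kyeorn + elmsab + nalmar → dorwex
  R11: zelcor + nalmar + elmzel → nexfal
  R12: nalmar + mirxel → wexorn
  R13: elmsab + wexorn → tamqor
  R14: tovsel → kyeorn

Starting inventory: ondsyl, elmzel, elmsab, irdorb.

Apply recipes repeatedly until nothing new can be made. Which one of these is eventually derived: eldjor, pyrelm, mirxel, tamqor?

Using R4, ondsyl and elmzel make zelcor.
Using R6, zelcor, ondsyl, and elmzel make nalmar.
zelcor + nalmar + elmzel → nexfal (R11).
elmzel + nexfal + nalmar → tovsel (R9).
tovsel + elmzel → ulexan (R2).
tovsel → kyeorn (R14).
Using R10, kyeorn, elmsab, and nalmar make dorwex.
Using R3, ulexan and dorwex make eldjor.
pyrelm would need elmsab and mirxel (R5), but mirxel is never obtained. tamqor would need elmsab and wexorn (R13), but wexorn is never obtained. mirxel would need wexorn (R8), but wexorn is never obtained.

eldjor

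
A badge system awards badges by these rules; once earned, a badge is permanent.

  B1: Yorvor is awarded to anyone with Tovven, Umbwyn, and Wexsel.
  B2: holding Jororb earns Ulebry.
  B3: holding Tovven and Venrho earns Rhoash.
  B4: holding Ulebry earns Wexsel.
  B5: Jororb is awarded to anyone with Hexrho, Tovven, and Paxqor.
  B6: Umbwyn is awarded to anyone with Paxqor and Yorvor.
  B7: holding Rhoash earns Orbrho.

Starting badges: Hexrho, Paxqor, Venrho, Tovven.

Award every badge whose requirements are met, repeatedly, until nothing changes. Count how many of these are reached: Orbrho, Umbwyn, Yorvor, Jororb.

2

With Hexrho, Tovven, and Paxqor, Jororb is earned (B5).
With Tovven and Venrho, Rhoash is earned (B3).
With Rhoash, Orbrho is earned (B7).
Orbrho: reached.
Umbwyn would need Paxqor and Yorvor (B6), but Yorvor is never earned.
Yorvor would need Tovven, Umbwyn, and Wexsel (B1), but Umbwyn is never earned.
Jororb: reached.
Reached: Orbrho and Jororb — 2 of the 4.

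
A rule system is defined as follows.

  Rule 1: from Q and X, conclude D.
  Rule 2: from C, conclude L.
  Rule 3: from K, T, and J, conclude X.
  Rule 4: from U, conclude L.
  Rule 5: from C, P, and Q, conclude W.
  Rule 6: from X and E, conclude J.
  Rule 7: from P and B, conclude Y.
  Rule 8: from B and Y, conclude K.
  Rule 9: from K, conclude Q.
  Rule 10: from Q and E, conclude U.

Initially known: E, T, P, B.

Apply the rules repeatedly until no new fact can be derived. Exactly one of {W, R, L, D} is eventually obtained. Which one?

L

P and B hold, so Y follows (Rule 7).
B and Y hold, so K follows (Rule 8).
From K, Rule 9 gives Q.
Q and E hold, so U follows (Rule 10).
U holds, so L follows (Rule 4).
D would need Q and X (Rule 1), but X is never established. No rule produces R, and it is not given. W would need C, P, and Q (Rule 5), but C is never established.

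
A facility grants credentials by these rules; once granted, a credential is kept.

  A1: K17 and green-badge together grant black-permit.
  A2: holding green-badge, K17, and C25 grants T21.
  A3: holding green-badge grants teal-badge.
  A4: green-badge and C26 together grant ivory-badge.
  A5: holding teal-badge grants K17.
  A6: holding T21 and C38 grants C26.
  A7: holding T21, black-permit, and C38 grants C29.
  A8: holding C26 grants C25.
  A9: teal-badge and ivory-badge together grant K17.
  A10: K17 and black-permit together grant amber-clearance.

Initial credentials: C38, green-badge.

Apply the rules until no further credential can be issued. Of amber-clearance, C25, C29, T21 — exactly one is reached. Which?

amber-clearance

Holding green-badge grants teal-badge (A3).
Holding teal-badge grants K17 (A5).
Holding K17 and green-badge grants black-permit (A1).
Holding K17 and black-permit grants amber-clearance (A10).
T21 would need green-badge, K17, and C25 (A2), but C25 is never granted. C29 would need T21, black-permit, and C38 (A7), but T21 is never granted. C25 would need C26 (A8), but C26 is never granted.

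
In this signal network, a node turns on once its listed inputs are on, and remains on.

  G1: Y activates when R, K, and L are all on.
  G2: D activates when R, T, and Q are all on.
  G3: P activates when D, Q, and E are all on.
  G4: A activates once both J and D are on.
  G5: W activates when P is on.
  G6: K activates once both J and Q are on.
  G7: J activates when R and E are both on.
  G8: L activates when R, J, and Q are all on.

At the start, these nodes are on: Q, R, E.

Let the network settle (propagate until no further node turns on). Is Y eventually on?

Yes

G7: R and E on → J on.
G8: R, J, and Q on → L on.
J and Q are on, so K activates (G6).
R, K, and L are on, so Y activates (G1).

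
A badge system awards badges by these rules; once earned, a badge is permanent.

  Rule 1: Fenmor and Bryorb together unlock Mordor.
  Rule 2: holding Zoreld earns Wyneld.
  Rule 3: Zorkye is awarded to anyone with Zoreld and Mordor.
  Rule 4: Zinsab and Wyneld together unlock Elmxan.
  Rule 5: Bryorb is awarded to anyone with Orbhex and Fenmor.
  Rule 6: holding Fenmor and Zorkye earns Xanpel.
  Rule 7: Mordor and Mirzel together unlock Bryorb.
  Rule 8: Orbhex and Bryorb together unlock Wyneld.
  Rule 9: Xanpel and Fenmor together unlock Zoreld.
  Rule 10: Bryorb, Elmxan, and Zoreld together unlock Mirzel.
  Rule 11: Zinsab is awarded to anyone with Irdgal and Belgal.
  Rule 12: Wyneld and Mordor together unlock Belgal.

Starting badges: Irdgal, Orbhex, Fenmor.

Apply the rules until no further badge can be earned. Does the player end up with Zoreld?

Zoreld would need Xanpel and Fenmor (Rule 9), but Xanpel is never earned.

No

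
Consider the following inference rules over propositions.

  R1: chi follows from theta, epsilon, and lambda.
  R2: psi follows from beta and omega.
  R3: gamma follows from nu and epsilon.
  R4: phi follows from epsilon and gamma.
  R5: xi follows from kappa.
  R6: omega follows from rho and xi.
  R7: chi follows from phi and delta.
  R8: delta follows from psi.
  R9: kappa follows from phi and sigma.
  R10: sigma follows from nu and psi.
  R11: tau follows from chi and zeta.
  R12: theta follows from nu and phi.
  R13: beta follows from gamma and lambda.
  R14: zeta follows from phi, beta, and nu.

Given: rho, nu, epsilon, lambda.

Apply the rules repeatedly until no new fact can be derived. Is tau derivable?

Yes

From nu and epsilon, R3 gives gamma.
gamma and lambda hold, so beta follows (R13).
epsilon and gamma hold, so phi follows (R4).
From phi, beta, and nu, R14 gives zeta.
nu and phi hold, so theta follows (R12).
From theta, epsilon, and lambda, R1 gives chi.
chi and zeta hold, so tau follows (R11).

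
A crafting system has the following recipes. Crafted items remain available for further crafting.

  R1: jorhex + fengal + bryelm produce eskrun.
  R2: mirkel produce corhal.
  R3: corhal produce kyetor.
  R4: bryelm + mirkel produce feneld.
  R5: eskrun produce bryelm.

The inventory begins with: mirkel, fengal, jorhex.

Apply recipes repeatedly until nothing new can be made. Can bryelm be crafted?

No

bryelm would need eskrun (R5), but eskrun is never obtained.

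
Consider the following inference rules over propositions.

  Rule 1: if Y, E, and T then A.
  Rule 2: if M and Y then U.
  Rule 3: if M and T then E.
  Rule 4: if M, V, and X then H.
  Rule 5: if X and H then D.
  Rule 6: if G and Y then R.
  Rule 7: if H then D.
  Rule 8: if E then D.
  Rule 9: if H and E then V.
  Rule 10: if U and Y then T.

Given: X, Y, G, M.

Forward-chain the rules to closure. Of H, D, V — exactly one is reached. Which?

From M and Y, Rule 2 gives U.
U and Y hold, so T follows (Rule 10).
From M and T, Rule 3 gives E.
E holds, so D follows (Rule 8).
V would need H and E (Rule 9), but H is never established. H would need M, V, and X (Rule 4), but V is never established.

D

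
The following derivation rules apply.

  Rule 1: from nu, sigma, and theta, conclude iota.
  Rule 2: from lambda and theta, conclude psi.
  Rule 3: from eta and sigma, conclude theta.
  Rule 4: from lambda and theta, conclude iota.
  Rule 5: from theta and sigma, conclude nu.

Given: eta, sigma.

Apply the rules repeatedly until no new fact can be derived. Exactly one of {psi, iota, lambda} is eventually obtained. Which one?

From eta and sigma, Rule 3 gives theta.
theta and sigma hold, so nu follows (Rule 5).
From nu, sigma, and theta, Rule 1 gives iota.
No rule produces lambda, and it is not given. psi would need lambda and theta (Rule 2), but lambda is never established.

iota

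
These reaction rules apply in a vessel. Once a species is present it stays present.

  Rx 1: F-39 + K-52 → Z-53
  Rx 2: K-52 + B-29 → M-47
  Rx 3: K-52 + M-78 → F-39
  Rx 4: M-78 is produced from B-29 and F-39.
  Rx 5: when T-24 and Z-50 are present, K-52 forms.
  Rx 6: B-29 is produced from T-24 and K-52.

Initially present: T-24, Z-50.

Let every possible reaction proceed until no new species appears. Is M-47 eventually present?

Yes

T-24 and Z-50 present → K-52 forms (Rx 5).
T-24 and K-52 present → B-29 forms (Rx 6).
K-52 and B-29 present → M-47 forms (Rx 2).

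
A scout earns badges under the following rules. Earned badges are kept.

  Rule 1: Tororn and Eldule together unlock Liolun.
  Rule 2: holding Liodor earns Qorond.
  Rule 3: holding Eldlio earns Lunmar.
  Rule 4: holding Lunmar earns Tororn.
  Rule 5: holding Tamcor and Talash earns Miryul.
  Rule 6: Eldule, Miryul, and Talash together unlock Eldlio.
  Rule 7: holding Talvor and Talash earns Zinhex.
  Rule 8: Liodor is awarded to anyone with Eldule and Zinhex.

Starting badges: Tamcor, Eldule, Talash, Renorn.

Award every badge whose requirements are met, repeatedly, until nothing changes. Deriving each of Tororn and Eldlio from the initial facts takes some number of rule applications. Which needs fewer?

Eldlio: With Tamcor and Talash, Miryul is earned (Rule 5). With Eldule, Miryul, and Talash, Eldlio is earned (Rule 6). [2 rule applications]
Tororn: With Tamcor and Talash, Miryul is earned (Rule 5). With Eldule, Miryul, and Talash, Eldlio is earned (Rule 6). With Eldlio, Lunmar is earned (Rule 3). With Lunmar, Tororn is earned (Rule 4). [4 rule applications]
Eldlio needs fewer.

Eldlio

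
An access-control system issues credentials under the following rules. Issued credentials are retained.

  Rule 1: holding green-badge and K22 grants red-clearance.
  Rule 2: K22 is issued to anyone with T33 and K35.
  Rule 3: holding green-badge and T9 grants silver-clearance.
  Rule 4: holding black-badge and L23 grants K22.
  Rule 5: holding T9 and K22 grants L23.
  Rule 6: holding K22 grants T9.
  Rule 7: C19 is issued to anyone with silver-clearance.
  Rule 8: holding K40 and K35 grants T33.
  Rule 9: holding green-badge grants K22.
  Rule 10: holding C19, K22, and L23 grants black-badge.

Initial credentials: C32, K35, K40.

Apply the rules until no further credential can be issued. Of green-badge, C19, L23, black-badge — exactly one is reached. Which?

Holding K40 and K35 grants T33 (Rule 8).
Holding T33 and K35 grants K22 (Rule 2).
Holding K22 grants T9 (Rule 6).
Holding T9 and K22 grants L23 (Rule 5).
black-badge would need C19, K22, and L23 (Rule 10), but C19 is never granted. C19 would need silver-clearance (Rule 7), but silver-clearance is never granted. No rule produces green-badge, and it is not given.

L23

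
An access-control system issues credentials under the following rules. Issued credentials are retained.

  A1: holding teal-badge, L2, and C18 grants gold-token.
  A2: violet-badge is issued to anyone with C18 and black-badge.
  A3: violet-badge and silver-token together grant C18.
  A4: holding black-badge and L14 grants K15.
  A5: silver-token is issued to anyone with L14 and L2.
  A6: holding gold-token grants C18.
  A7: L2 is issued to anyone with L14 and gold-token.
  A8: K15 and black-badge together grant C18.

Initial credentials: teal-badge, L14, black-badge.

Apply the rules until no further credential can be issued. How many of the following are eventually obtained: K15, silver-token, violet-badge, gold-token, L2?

Holding black-badge and L14 grants K15 (A4).
Holding K15 and black-badge grants C18 (A8).
Holding C18 and black-badge grants violet-badge (A2).
K15: reached.
silver-token would need L14 and L2 (A5), but L2 is never granted.
violet-badge: reached.
gold-token would need teal-badge, L2, and C18 (A1), but L2 is never granted.
L2 would need L14 and gold-token (A7), but gold-token is never granted.
Reached: K15 and violet-badge — 2 of the 5.

2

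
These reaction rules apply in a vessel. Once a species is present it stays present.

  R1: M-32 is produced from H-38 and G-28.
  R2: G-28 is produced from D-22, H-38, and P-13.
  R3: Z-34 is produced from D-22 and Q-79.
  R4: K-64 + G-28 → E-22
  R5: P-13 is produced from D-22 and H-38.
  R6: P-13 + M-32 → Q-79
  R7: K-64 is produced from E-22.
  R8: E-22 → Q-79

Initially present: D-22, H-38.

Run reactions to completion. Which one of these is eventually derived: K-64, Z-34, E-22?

D-22 and H-38 present → P-13 forms (R5).
D-22, H-38, and P-13 present → G-28 forms (R2).
H-38 and G-28 present → M-32 forms (R1).
P-13 and M-32 present → Q-79 forms (R6).
D-22 and Q-79 present → Z-34 forms (R3).
K-64 would need E-22 (R7), but E-22 never forms. E-22 would need K-64 and G-28 (R4), but K-64 never forms.

Z-34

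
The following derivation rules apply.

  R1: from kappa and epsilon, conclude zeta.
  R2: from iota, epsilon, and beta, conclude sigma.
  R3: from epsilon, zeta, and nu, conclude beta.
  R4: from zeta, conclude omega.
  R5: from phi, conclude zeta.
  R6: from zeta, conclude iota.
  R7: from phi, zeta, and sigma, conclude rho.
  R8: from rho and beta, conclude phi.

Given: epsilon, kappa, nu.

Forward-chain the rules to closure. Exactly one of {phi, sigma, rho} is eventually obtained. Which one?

From kappa and epsilon, R1 gives zeta.
From epsilon, zeta, and nu, R3 gives beta.
From zeta, R6 gives iota.
iota, epsilon, and beta hold, so sigma follows (R2).
rho would need phi, zeta, and sigma (R7), but phi is never established. phi would need rho and beta (R8), but rho is never established.

sigma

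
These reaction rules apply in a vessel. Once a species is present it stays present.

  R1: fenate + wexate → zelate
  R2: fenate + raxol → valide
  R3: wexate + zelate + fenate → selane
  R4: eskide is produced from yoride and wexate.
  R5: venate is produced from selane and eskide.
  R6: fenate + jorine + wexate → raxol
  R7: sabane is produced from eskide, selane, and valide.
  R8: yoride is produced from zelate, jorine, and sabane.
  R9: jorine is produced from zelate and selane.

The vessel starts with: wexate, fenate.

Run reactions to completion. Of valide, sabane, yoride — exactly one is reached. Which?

valide

fenate and wexate present → zelate forms (R1).
wexate, zelate, and fenate present → selane forms (R3).
zelate and selane present → jorine forms (R9).
fenate, jorine, and wexate present → raxol forms (R6).
fenate and raxol present → valide forms (R2).
sabane would need eskide, selane, and valide (R7), but eskide never forms. yoride would need zelate, jorine, and sabane (R8), but sabane never forms.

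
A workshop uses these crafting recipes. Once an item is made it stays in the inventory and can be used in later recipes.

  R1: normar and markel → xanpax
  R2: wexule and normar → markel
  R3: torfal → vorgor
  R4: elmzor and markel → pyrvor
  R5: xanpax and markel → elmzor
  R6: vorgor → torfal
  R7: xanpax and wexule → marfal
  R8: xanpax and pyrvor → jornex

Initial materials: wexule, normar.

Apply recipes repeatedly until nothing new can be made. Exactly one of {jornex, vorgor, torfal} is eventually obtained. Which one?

wexule and normar → markel (R2).
Using R1, normar and markel make xanpax.
Using R5, xanpax and markel make elmzor.
Using R4, elmzor and markel make pyrvor.
xanpax and pyrvor → jornex (R8).
vorgor would need torfal (R3), but torfal is never obtained. torfal would need vorgor (R6), but vorgor is never obtained.

jornex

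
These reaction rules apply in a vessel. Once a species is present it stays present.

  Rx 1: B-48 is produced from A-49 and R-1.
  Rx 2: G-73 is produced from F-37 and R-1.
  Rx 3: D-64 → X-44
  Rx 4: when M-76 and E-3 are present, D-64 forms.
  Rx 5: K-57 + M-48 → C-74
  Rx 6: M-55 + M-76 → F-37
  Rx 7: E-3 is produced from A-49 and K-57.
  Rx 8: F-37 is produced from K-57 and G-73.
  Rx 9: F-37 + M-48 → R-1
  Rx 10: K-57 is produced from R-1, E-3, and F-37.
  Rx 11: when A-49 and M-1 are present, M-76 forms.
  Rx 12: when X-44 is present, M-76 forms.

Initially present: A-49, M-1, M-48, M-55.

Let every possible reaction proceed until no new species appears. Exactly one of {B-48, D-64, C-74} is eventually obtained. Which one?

B-48

A-49 and M-1 present → M-76 forms (Rx 11).
M-55 and M-76 present → F-37 forms (Rx 6).
F-37 and M-48 present → R-1 forms (Rx 9).
A-49 and R-1 present → B-48 forms (Rx 1).
D-64 would need M-76 and E-3 (Rx 4), but E-3 never forms. C-74 would need K-57 and M-48 (Rx 5), but K-57 never forms.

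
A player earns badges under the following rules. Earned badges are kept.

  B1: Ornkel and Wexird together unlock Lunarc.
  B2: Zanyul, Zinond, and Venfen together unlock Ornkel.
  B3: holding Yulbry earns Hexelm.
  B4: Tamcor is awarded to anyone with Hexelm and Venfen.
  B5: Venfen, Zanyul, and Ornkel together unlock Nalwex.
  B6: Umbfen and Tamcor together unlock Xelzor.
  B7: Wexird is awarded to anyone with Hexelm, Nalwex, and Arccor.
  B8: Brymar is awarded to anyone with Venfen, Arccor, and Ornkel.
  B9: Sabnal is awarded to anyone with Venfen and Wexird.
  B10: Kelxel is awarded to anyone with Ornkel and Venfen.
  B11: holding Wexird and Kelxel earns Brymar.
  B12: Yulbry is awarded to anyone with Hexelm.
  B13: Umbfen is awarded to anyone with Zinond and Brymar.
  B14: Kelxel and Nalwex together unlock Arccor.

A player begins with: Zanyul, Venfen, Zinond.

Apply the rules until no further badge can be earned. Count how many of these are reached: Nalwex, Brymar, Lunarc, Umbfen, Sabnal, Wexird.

With Zanyul, Zinond, and Venfen, Ornkel is earned (B2).
With Venfen, Zanyul, and Ornkel, Nalwex is earned (B5).
With Ornkel and Venfen, Kelxel is earned (B10).
With Kelxel and Nalwex, Arccor is earned (B14).
With Venfen, Arccor, and Ornkel, Brymar is earned (B8).
With Zinond and Brymar, Umbfen is earned (B13).
Nalwex: reached.
Brymar: reached.
Lunarc would need Ornkel and Wexird (B1), but Wexird is never earned.
Umbfen: reached.
Sabnal would need Venfen and Wexird (B9), but Wexird is never earned.
Wexird would need Hexelm, Nalwex, and Arccor (B7), but Hexelm is never earned.
Reached: Nalwex, Brymar, and Umbfen — 3 of the 6.

3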